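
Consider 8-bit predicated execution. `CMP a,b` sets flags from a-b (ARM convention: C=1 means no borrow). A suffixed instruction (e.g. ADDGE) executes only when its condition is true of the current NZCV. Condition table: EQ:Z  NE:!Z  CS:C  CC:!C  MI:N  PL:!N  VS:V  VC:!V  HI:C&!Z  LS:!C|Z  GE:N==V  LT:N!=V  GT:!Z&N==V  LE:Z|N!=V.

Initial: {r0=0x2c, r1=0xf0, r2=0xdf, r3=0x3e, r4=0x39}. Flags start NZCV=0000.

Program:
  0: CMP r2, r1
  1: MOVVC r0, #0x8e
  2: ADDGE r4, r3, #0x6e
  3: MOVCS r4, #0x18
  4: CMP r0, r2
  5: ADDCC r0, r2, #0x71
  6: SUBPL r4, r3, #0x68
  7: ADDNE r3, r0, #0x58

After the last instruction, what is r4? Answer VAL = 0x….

VAL = 0x39

0: ✓ CMP  NZCV=1000
1: ✓ MOVVC  r0←0x8e
2: · ADDGE
3: · MOVCS
4: ✓ CMP  NZCV=1000
5: ✓ ADDCC  r0←0x50
6: · SUBPL
7: ✓ ADDNE  r3←0xa8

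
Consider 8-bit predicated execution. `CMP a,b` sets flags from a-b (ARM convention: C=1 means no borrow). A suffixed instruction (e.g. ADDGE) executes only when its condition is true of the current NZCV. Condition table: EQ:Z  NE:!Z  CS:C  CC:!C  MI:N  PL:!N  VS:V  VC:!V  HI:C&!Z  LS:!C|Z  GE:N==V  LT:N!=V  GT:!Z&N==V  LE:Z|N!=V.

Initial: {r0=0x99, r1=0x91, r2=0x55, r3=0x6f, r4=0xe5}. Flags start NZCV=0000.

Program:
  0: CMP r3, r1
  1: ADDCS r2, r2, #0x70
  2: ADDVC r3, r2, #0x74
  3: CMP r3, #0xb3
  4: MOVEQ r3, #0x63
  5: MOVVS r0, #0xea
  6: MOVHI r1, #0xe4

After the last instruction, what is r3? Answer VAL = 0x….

VAL = 0x6f

0: ✓ CMP  NZCV=1001
1: · ADDCS
2: · ADDVC
3: ✓ CMP  NZCV=1001
4: · MOVEQ
5: ✓ MOVVS  r0←0xea
6: · MOVHI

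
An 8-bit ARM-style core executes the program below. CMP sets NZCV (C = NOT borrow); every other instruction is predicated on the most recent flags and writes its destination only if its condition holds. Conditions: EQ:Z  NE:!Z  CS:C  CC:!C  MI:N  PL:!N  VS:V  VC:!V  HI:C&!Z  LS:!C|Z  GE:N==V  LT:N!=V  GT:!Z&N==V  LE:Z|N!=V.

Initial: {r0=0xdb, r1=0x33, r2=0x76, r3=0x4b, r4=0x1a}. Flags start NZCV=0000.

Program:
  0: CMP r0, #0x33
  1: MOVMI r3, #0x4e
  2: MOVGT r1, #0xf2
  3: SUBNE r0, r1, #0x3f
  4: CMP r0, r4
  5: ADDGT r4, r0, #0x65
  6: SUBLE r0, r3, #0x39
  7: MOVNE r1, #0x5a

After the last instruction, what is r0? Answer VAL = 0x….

0: ✓ CMP  NZCV=1010
1: ✓ MOVMI  r3←0x4e
2: · MOVGT
3: ✓ SUBNE  r0←0xf4
4: ✓ CMP  NZCV=1010
5: · ADDGT
6: ✓ SUBLE  r0←0x15
7: ✓ MOVNE  r1←0x5a

VAL = 0x15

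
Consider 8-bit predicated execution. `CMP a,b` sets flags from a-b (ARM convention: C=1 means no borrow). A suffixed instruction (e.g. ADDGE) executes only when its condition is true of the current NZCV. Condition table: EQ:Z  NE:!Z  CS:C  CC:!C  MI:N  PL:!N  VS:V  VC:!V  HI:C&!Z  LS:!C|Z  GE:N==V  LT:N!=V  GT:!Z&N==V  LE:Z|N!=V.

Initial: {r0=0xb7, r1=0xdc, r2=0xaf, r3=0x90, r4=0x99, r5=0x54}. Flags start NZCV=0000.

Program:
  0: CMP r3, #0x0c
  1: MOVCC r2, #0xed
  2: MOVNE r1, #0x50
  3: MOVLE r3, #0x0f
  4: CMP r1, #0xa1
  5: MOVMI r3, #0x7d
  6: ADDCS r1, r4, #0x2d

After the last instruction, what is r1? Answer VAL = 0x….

VAL = 0x50

[0] flags=1010 → (cmp)
[1] flags=1010 CC?F → skip
[2] flags=1010 NE?T → r1=0x50
[3] flags=1010 LE?T → r3=0x0f
[4] flags=1001 → (cmp)
[5] flags=1001 MI?T → r3=0x7d
[6] flags=1001 CS?F → skip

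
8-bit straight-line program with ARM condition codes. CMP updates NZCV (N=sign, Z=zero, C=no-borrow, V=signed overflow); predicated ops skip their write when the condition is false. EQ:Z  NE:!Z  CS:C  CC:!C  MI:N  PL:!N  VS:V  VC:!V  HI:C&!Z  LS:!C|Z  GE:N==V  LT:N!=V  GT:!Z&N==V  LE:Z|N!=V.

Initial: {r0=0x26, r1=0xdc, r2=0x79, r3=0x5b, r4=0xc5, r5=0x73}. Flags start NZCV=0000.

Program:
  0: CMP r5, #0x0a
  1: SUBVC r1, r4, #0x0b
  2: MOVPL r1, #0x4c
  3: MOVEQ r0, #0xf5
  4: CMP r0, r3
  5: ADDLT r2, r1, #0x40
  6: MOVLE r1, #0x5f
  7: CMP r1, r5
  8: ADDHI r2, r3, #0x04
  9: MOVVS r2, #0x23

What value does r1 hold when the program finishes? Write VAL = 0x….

VAL = 0x5f

0: ✓ CMP  NZCV=0010
1: ✓ SUBVC  r1←0xba
2: ✓ MOVPL  r1←0x4c
3: · MOVEQ
4: ✓ CMP  NZCV=1000
5: ✓ ADDLT  r2←0x8c
6: ✓ MOVLE  r1←0x5f
7: ✓ CMP  NZCV=1000
8: · ADDHI
9: · MOVVS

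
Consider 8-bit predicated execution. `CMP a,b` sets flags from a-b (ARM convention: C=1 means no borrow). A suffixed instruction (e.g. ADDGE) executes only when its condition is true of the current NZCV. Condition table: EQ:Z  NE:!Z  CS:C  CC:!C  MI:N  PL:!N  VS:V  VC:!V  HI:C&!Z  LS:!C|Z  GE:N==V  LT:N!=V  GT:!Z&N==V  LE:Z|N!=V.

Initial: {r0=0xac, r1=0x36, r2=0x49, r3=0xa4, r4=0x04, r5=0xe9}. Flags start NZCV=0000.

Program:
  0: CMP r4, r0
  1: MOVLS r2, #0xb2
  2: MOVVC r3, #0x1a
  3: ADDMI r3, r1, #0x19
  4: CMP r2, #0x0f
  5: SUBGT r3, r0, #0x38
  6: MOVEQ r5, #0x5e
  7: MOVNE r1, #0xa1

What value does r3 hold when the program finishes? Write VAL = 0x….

0: ✓ CMP  NZCV=0000
1: ✓ MOVLS  r2←0xb2
2: ✓ MOVVC  r3←0x1a
3: · ADDMI
4: ✓ CMP  NZCV=1010
5: · SUBGT
6: · MOVEQ
7: ✓ MOVNE  r1←0xa1

VAL = 0x1a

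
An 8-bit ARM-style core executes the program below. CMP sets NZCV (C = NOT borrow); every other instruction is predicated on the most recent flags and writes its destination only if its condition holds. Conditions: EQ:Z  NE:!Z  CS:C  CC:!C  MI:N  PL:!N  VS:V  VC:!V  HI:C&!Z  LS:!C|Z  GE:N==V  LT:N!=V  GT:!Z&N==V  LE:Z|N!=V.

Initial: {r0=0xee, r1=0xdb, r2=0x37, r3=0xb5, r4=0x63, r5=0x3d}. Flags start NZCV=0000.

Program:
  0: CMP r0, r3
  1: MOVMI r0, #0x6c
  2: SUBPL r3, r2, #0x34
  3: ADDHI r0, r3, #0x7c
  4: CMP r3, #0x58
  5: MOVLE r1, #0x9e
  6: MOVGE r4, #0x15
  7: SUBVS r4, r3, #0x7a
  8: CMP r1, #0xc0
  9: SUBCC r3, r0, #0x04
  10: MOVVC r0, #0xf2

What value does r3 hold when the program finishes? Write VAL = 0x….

VAL = 0x7b

0: ✓ CMP  NZCV=0010
1: · MOVMI
2: ✓ SUBPL  r3←0x03
3: ✓ ADDHI  r0←0x7f
4: ✓ CMP  NZCV=1000
5: ✓ MOVLE  r1←0x9e
6: · MOVGE
7: · SUBVS
8: ✓ CMP  NZCV=1000
9: ✓ SUBCC  r3←0x7b
10: ✓ MOVVC  r0←0xf2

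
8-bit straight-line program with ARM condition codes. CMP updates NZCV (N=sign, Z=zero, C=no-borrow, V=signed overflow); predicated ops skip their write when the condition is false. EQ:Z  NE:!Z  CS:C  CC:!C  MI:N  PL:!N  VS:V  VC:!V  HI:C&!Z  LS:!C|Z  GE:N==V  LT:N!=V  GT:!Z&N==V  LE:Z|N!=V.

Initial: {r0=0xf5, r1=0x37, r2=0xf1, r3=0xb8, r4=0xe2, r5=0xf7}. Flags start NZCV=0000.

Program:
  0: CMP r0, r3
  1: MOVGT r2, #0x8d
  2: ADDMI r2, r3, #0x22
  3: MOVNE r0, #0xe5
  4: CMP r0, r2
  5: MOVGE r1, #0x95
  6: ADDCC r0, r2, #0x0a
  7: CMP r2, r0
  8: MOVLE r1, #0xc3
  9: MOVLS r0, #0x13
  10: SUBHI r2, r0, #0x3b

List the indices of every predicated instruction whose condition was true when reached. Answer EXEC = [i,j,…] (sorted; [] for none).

EXEC = [1,3,5,8,9]

0: ✓ CMP  NZCV=0010
1: ✓ MOVGT  r2←0x8d
2: · ADDMI
3: ✓ MOVNE  r0←0xe5
4: ✓ CMP  NZCV=0010
5: ✓ MOVGE  r1←0x95
6: · ADDCC
7: ✓ CMP  NZCV=1000
8: ✓ MOVLE  r1←0xc3
9: ✓ MOVLS  r0←0x13
10: · SUBHI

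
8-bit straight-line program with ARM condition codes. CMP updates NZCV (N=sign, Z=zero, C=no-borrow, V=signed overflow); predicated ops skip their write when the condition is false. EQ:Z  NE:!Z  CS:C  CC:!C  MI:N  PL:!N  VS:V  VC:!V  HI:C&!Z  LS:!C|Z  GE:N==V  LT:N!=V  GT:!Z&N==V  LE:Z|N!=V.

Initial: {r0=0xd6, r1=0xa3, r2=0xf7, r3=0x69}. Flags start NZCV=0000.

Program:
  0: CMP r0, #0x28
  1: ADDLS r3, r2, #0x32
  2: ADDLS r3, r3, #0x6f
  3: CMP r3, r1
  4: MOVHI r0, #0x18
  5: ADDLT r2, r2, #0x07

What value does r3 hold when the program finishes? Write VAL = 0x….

VAL = 0x69

0: ✓ CMP  NZCV=1010
1: · ADDLS
2: · ADDLS
3: ✓ CMP  NZCV=1001
4: · MOVHI
5: · ADDLT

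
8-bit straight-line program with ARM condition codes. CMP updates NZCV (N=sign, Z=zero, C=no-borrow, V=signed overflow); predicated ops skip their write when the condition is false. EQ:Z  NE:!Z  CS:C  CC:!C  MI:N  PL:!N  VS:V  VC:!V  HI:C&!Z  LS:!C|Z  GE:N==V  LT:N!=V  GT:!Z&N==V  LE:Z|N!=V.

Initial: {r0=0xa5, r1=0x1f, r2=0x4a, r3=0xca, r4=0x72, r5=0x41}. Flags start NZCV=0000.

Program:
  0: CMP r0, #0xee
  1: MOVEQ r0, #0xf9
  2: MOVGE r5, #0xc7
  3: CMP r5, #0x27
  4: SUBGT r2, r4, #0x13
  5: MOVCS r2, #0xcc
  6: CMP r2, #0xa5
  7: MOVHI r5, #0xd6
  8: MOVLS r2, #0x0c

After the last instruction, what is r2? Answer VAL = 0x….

VAL = 0xcc

[0] flags=1000 → (cmp)
[1] flags=1000 EQ?F → skip
[2] flags=1000 GE?F → skip
[3] flags=0010 → (cmp)
[4] flags=0010 GT?T → r2=0x5f
[5] flags=0010 CS?T → r2=0xcc
[6] flags=0010 → (cmp)
[7] flags=0010 HI?T → r5=0xd6
[8] flags=0010 LS?F → skip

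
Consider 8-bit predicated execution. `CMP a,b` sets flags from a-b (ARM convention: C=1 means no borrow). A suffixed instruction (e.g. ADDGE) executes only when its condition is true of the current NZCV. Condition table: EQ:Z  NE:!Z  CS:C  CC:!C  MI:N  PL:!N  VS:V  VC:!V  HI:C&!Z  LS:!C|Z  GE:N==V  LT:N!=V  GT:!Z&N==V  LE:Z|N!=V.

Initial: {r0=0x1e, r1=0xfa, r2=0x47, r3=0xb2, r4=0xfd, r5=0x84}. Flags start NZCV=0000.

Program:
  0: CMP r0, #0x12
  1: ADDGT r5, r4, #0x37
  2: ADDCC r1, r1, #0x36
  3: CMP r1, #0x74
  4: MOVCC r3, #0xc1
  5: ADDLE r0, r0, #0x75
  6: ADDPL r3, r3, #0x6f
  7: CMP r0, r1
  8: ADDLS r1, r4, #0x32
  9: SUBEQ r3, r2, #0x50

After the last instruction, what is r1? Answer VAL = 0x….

VAL = 0x2f

0: ✓ CMP  NZCV=0010
1: ✓ ADDGT  r5←0x34
2: · ADDCC
3: ✓ CMP  NZCV=1010
4: · MOVCC
5: ✓ ADDLE  r0←0x93
6: · ADDPL
7: ✓ CMP  NZCV=1000
8: ✓ ADDLS  r1←0x2f
9: · SUBEQ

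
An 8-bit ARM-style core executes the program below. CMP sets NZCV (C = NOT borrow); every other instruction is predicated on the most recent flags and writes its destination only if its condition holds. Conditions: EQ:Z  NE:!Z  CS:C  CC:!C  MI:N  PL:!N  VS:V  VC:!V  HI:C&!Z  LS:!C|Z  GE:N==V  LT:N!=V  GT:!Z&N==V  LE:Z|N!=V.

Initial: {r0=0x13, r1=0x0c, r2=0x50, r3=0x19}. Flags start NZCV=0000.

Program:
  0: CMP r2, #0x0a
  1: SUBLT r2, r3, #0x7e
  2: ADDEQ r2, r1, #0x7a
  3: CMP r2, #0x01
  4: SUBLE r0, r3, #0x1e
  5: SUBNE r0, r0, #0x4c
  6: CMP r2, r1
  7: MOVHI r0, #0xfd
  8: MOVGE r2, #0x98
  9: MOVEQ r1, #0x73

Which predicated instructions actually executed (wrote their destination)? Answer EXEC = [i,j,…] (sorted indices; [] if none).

[0] flags=0010 → (cmp)
[1] flags=0010 LT?F → skip
[2] flags=0010 EQ?F → skip
[3] flags=0010 → (cmp)
[4] flags=0010 LE?F → skip
[5] flags=0010 NE?T → r0=0xc7
[6] flags=0010 → (cmp)
[7] flags=0010 HI?T → r0=0xfd
[8] flags=0010 GE?T → r2=0x98
[9] flags=0010 EQ?F → skip

EXEC = [5,7,8]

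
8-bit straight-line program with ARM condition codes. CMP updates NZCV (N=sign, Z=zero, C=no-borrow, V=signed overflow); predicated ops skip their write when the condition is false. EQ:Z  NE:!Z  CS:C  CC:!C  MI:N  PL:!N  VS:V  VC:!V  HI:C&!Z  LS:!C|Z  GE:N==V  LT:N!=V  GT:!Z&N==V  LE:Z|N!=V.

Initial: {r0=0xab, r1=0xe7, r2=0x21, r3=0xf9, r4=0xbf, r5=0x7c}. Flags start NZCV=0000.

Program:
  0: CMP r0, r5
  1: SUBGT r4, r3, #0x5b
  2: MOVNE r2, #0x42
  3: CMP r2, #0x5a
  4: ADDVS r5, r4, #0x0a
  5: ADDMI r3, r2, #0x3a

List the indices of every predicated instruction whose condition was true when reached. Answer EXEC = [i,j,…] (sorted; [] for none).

EXEC = [2,5]

[0] flags=0011 → (cmp)
[1] flags=0011 GT?F → skip
[2] flags=0011 NE?T → r2=0x42
[3] flags=1000 → (cmp)
[4] flags=1000 VS?F → skip
[5] flags=1000 MI?T → r3=0x7c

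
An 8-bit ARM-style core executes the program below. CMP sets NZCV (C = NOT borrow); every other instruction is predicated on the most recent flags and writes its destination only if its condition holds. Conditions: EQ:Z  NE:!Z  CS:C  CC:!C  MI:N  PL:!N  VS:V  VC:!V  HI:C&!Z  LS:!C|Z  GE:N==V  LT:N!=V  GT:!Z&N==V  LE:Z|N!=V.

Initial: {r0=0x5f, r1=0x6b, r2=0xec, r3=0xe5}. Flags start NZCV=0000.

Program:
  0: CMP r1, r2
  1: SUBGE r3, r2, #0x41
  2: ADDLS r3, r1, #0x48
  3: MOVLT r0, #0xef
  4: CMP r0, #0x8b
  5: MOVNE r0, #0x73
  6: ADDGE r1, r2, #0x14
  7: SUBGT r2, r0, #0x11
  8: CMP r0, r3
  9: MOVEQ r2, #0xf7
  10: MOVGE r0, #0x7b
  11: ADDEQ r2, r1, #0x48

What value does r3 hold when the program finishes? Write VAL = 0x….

VAL = 0xb3

[0] flags=0000 → (cmp)
[1] flags=0000 GE?T → r3=0xab
[2] flags=0000 LS?T → r3=0xb3
[3] flags=0000 LT?F → skip
[4] flags=1001 → (cmp)
[5] flags=1001 NE?T → r0=0x73
[6] flags=1001 GE?T → r1=0x00
[7] flags=1001 GT?T → r2=0x62
[8] flags=1001 → (cmp)
[9] flags=1001 EQ?F → skip
[10] flags=1001 GE?T → r0=0x7b
[11] flags=1001 EQ?F → skip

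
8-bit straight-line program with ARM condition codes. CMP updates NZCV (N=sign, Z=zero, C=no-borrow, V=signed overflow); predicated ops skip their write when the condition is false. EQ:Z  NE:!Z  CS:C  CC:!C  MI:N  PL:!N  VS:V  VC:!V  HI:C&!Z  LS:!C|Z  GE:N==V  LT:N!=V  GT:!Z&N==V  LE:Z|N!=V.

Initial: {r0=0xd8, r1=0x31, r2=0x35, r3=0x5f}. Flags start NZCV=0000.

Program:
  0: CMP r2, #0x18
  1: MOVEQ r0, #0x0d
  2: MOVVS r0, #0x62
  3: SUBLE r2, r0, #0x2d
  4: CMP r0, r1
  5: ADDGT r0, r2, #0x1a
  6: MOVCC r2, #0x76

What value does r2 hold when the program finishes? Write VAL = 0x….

[0] flags=0010 → (cmp)
[1] flags=0010 EQ?F → skip
[2] flags=0010 VS?F → skip
[3] flags=0010 LE?F → skip
[4] flags=1010 → (cmp)
[5] flags=1010 GT?F → skip
[6] flags=1010 CC?F → skip

VAL = 0x35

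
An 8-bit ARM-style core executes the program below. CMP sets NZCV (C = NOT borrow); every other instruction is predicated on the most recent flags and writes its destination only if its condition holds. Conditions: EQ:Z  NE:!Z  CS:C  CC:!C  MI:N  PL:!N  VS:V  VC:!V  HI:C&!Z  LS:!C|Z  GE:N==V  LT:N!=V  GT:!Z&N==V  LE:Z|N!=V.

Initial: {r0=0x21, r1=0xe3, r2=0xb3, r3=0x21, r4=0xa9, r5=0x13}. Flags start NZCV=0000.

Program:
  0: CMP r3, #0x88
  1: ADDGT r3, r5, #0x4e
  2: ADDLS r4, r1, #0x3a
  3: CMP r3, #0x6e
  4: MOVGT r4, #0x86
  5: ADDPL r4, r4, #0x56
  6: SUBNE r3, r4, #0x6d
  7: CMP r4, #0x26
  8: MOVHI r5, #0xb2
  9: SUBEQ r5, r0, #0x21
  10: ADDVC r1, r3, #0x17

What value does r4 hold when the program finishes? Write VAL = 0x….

VAL = 0x1d

[0] flags=1001 → (cmp)
[1] flags=1001 GT?T → r3=0x61
[2] flags=1001 LS?T → r4=0x1d
[3] flags=1000 → (cmp)
[4] flags=1000 GT?F → skip
[5] flags=1000 PL?F → skip
[6] flags=1000 NE?T → r3=0xb0
[7] flags=1000 → (cmp)
[8] flags=1000 HI?F → skip
[9] flags=1000 EQ?F → skip
[10] flags=1000 VC?T → r1=0xc7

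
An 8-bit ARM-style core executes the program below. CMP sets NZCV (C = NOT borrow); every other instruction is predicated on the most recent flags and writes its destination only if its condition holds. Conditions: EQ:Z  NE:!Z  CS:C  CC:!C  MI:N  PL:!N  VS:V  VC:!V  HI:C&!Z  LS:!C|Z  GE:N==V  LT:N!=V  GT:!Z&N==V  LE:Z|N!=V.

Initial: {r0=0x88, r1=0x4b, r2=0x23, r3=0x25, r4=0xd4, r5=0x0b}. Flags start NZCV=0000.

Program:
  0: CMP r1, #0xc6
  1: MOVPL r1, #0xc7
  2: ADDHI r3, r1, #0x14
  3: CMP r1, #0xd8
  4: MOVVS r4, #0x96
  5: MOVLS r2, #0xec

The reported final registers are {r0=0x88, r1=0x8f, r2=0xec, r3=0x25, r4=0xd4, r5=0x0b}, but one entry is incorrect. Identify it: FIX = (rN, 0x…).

0: ✓ CMP  NZCV=1001
1: · MOVPL
2: · ADDHI
3: ✓ CMP  NZCV=0000
4: · MOVVS
5: ✓ MOVLS  r2←0xec

FIX = (r1, 0x4b)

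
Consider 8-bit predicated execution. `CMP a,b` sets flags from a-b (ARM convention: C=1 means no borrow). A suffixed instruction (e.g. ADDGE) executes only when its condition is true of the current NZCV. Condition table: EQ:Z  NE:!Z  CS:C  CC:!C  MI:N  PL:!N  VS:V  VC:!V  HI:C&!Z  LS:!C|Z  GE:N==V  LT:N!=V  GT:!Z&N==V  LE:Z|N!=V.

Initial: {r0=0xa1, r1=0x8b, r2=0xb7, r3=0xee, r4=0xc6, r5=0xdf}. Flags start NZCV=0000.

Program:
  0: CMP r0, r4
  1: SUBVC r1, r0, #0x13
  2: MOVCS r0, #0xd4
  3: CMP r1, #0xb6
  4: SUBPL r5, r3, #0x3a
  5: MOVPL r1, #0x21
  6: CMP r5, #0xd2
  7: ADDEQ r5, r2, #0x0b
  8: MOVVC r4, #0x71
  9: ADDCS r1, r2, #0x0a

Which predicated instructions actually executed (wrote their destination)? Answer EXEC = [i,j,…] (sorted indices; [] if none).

0: ✓ CMP  NZCV=1000
1: ✓ SUBVC  r1←0x8e
2: · MOVCS
3: ✓ CMP  NZCV=1000
4: · SUBPL
5: · MOVPL
6: ✓ CMP  NZCV=0010
7: · ADDEQ
8: ✓ MOVVC  r4←0x71
9: ✓ ADDCS  r1←0xc1

EXEC = [1,8,9]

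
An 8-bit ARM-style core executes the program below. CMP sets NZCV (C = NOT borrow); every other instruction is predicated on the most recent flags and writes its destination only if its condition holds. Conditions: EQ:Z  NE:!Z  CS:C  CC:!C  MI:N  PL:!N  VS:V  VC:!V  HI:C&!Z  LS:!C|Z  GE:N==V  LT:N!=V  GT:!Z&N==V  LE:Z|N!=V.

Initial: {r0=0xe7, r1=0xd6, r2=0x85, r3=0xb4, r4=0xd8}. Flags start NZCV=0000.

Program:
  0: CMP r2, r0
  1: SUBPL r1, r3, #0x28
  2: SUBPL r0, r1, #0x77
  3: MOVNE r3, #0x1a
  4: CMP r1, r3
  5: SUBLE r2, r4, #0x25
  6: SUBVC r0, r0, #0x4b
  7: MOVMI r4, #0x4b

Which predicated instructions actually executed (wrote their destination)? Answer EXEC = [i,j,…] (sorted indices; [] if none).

[0] flags=1000 → (cmp)
[1] flags=1000 PL?F → skip
[2] flags=1000 PL?F → skip
[3] flags=1000 NE?T → r3=0x1a
[4] flags=1010 → (cmp)
[5] flags=1010 LE?T → r2=0xb3
[6] flags=1010 VC?T → r0=0x9c
[7] flags=1010 MI?T → r4=0x4b

EXEC = [3,5,6,7]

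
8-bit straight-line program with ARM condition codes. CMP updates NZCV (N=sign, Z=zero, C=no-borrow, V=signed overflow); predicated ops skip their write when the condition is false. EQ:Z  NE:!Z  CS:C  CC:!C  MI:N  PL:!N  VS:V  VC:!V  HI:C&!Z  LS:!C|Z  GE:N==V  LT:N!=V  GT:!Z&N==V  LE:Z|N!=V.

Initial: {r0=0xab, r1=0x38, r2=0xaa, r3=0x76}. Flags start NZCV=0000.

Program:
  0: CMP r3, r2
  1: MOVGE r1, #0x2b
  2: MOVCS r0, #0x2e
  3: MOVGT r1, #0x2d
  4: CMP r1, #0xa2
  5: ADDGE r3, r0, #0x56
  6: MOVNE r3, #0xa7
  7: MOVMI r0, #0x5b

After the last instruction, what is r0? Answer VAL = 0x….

[0] flags=1001 → (cmp)
[1] flags=1001 GE?T → r1=0x2b
[2] flags=1001 CS?F → skip
[3] flags=1001 GT?T → r1=0x2d
[4] flags=1001 → (cmp)
[5] flags=1001 GE?T → r3=0x01
[6] flags=1001 NE?T → r3=0xa7
[7] flags=1001 MI?T → r0=0x5b

VAL = 0x5b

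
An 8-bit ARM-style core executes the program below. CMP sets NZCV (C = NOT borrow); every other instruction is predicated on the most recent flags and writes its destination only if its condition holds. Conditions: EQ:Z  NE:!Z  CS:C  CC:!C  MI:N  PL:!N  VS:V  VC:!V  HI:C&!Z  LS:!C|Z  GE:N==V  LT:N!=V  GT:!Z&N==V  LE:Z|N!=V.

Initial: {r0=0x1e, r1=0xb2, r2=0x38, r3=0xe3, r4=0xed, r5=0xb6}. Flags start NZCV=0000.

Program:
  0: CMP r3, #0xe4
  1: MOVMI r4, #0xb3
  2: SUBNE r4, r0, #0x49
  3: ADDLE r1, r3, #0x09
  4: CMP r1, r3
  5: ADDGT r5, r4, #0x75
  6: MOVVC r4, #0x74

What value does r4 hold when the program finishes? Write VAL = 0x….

[0] flags=1000 → (cmp)
[1] flags=1000 MI?T → r4=0xb3
[2] flags=1000 NE?T → r4=0xd5
[3] flags=1000 LE?T → r1=0xec
[4] flags=0010 → (cmp)
[5] flags=0010 GT?T → r5=0x4a
[6] flags=0010 VC?T → r4=0x74

VAL = 0x74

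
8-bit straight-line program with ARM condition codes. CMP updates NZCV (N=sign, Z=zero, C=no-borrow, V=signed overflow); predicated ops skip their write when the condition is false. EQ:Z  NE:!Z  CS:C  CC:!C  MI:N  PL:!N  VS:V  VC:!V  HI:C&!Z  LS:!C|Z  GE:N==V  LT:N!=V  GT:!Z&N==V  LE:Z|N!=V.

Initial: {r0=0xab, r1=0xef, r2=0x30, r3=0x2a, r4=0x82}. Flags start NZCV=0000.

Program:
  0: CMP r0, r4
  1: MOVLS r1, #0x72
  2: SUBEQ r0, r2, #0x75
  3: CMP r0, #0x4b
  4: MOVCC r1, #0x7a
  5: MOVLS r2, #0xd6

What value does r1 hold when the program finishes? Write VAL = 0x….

VAL = 0xef

[0] flags=0010 → (cmp)
[1] flags=0010 LS?F → skip
[2] flags=0010 EQ?F → skip
[3] flags=0011 → (cmp)
[4] flags=0011 CC?F → skip
[5] flags=0011 LS?F → skip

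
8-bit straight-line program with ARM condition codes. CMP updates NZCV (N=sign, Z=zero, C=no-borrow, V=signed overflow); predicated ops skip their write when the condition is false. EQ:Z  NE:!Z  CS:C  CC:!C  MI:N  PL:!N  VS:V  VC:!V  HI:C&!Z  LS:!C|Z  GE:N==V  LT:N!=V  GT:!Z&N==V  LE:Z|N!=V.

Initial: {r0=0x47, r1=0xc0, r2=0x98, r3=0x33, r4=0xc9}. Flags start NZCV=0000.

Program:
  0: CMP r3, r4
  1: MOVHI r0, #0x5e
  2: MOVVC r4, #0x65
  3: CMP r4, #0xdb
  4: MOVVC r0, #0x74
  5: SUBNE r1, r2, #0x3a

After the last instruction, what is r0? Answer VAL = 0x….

VAL = 0x47

[0] flags=0000 → (cmp)
[1] flags=0000 HI?F → skip
[2] flags=0000 VC?T → r4=0x65
[3] flags=1001 → (cmp)
[4] flags=1001 VC?F → skip
[5] flags=1001 NE?T → r1=0x5e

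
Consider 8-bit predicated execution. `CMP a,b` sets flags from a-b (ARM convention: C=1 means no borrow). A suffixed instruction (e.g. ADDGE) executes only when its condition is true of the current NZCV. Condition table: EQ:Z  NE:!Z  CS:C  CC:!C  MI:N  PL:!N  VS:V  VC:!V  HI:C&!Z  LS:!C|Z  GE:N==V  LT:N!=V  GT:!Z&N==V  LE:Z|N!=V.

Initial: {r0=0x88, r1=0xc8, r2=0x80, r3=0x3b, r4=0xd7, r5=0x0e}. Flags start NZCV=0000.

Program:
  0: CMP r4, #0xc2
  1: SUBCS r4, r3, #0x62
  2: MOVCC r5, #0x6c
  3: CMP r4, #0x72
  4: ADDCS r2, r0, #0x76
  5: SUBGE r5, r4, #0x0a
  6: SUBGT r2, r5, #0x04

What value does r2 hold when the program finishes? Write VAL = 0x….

VAL = 0xfe

[0] flags=0010 → (cmp)
[1] flags=0010 CS?T → r4=0xd9
[2] flags=0010 CC?F → skip
[3] flags=0011 → (cmp)
[4] flags=0011 CS?T → r2=0xfe
[5] flags=0011 GE?F → skip
[6] flags=0011 GT?F → skip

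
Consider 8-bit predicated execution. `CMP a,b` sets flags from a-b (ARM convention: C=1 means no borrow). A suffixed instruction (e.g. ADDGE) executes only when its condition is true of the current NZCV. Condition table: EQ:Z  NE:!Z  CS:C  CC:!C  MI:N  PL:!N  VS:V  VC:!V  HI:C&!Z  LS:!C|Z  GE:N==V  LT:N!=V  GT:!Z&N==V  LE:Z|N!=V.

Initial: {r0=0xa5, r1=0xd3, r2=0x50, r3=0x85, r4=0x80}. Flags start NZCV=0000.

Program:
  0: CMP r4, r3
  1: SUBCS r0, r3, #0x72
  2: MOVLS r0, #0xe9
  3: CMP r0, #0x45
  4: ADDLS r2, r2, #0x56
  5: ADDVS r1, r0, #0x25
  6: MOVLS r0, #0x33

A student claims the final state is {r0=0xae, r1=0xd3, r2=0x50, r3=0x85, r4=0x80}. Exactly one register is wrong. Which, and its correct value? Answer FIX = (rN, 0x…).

FIX = (r0, 0xe9)

0: ✓ CMP  NZCV=1000
1: · SUBCS
2: ✓ MOVLS  r0←0xe9
3: ✓ CMP  NZCV=1010
4: · ADDLS
5: · ADDVS
6: · MOVLS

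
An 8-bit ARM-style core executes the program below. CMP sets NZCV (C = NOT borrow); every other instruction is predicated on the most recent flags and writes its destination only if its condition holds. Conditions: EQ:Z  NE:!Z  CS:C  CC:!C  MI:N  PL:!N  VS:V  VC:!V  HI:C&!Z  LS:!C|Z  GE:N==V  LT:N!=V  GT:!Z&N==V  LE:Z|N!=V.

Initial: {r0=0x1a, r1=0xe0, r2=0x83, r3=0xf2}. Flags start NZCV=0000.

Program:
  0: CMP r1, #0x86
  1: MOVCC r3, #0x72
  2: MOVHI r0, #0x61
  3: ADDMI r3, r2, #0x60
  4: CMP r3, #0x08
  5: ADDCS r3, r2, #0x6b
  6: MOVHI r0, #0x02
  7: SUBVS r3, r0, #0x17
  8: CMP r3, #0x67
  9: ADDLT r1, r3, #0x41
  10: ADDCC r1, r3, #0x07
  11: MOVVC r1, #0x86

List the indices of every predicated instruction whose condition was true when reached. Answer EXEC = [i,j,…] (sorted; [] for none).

EXEC = [2,5,6,9,11]

0: ✓ CMP  NZCV=0010
1: · MOVCC
2: ✓ MOVHI  r0←0x61
3: · ADDMI
4: ✓ CMP  NZCV=1010
5: ✓ ADDCS  r3←0xee
6: ✓ MOVHI  r0←0x02
7: · SUBVS
8: ✓ CMP  NZCV=1010
9: ✓ ADDLT  r1←0x2f
10: · ADDCC
11: ✓ MOVVC  r1←0x86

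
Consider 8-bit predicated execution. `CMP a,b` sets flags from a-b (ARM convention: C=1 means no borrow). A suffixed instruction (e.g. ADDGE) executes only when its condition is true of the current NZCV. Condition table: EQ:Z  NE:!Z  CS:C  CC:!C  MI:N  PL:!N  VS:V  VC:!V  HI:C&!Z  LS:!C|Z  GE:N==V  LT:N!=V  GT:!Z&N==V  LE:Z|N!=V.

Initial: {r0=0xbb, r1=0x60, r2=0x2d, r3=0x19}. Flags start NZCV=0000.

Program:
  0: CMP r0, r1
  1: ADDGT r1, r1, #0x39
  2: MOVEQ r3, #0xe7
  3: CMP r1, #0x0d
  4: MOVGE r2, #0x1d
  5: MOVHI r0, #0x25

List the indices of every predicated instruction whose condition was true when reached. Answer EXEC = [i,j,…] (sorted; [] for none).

0: ✓ CMP  NZCV=0011
1: · ADDGT
2: · MOVEQ
3: ✓ CMP  NZCV=0010
4: ✓ MOVGE  r2←0x1d
5: ✓ MOVHI  r0←0x25

EXEC = [4,5]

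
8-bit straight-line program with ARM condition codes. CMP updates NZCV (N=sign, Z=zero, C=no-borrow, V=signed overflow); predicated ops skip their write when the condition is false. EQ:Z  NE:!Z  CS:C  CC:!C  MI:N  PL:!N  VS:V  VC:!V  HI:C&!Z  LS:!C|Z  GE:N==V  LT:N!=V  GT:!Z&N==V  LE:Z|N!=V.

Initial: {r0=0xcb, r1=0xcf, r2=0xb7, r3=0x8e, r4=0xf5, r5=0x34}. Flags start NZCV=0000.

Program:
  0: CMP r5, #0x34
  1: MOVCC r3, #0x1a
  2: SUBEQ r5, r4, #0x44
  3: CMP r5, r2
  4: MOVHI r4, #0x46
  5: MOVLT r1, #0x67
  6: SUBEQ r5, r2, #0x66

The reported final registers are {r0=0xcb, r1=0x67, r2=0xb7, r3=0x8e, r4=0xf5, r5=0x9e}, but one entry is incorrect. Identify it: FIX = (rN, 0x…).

0: ✓ CMP  NZCV=0110
1: · MOVCC
2: ✓ SUBEQ  r5←0xb1
3: ✓ CMP  NZCV=1000
4: · MOVHI
5: ✓ MOVLT  r1←0x67
6: · SUBEQ

FIX = (r5, 0xb1)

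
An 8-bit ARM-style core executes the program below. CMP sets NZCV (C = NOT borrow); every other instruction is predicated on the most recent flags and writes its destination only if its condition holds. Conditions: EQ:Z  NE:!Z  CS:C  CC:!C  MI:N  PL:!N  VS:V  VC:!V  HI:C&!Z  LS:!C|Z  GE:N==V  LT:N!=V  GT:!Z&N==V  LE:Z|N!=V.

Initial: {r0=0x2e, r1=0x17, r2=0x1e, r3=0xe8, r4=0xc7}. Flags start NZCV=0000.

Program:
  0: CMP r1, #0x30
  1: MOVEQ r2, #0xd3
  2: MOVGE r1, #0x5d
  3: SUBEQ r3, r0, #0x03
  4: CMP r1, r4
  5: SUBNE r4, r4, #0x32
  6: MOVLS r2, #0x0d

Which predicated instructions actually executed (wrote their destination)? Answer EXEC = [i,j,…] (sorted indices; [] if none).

EXEC = [5,6]

0: ✓ CMP  NZCV=1000
1: · MOVEQ
2: · MOVGE
3: · SUBEQ
4: ✓ CMP  NZCV=0000
5: ✓ SUBNE  r4←0x95
6: ✓ MOVLS  r2←0x0d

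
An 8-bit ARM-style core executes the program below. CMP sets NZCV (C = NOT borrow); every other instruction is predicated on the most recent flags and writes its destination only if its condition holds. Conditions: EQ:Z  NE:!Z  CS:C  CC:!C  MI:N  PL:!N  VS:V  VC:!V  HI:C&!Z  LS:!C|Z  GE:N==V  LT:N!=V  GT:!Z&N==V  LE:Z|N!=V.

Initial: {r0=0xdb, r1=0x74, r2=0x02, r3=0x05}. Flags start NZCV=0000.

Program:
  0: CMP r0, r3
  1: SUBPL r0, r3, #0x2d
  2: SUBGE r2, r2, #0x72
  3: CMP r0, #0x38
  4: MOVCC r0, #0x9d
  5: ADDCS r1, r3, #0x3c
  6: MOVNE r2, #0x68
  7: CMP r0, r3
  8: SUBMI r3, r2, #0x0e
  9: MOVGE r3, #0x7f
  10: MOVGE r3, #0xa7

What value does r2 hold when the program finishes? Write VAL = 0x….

[0] flags=1010 → (cmp)
[1] flags=1010 PL?F → skip
[2] flags=1010 GE?F → skip
[3] flags=1010 → (cmp)
[4] flags=1010 CC?F → skip
[5] flags=1010 CS?T → r1=0x41
[6] flags=1010 NE?T → r2=0x68
[7] flags=1010 → (cmp)
[8] flags=1010 MI?T → r3=0x5a
[9] flags=1010 GE?F → skip
[10] flags=1010 GE?F → skip

VAL = 0x68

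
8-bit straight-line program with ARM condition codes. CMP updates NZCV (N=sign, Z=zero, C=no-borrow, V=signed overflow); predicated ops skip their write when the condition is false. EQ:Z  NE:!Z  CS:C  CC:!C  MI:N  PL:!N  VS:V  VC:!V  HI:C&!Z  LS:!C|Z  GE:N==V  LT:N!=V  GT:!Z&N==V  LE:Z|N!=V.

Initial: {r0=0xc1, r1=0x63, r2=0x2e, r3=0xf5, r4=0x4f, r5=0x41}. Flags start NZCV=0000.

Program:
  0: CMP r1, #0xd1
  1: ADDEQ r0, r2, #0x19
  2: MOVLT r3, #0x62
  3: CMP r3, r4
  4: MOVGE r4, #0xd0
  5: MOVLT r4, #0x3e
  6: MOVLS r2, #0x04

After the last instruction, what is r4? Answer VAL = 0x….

VAL = 0x3e

[0] flags=1001 → (cmp)
[1] flags=1001 EQ?F → skip
[2] flags=1001 LT?F → skip
[3] flags=1010 → (cmp)
[4] flags=1010 GE?F → skip
[5] flags=1010 LT?T → r4=0x3e
[6] flags=1010 LS?F → skip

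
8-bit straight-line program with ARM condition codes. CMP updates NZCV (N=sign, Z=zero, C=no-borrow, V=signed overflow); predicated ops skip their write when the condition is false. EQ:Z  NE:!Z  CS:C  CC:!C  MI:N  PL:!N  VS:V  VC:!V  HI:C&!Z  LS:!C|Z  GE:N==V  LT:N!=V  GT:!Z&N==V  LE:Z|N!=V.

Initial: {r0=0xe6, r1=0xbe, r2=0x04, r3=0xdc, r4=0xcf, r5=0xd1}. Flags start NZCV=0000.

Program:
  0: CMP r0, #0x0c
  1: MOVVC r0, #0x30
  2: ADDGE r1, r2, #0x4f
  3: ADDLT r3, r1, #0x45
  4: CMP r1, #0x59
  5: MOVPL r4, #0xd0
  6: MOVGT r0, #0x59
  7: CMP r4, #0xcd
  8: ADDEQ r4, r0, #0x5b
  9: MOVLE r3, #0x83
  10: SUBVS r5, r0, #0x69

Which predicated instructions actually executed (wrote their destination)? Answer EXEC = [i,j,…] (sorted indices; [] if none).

EXEC = [1,3,5]

[0] flags=1010 → (cmp)
[1] flags=1010 VC?T → r0=0x30
[2] flags=1010 GE?F → skip
[3] flags=1010 LT?T → r3=0x03
[4] flags=0011 → (cmp)
[5] flags=0011 PL?T → r4=0xd0
[6] flags=0011 GT?F → skip
[7] flags=0010 → (cmp)
[8] flags=0010 EQ?F → skip
[9] flags=0010 LE?F → skip
[10] flags=0010 VS?F → skip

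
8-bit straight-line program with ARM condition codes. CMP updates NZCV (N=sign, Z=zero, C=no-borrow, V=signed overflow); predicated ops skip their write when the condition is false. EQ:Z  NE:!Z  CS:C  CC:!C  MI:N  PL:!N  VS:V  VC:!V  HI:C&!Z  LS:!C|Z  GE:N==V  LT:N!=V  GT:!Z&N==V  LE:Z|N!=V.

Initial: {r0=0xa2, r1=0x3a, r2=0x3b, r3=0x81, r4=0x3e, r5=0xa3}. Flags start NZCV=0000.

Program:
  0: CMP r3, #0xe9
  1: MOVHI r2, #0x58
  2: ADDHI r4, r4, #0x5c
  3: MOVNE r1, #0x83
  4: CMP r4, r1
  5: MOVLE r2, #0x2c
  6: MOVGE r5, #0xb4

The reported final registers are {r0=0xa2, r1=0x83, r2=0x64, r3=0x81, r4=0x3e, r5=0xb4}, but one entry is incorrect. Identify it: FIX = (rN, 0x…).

FIX = (r2, 0x3b)

[0] flags=1000 → (cmp)
[1] flags=1000 HI?F → skip
[2] flags=1000 HI?F → skip
[3] flags=1000 NE?T → r1=0x83
[4] flags=1001 → (cmp)
[5] flags=1001 LE?F → skip
[6] flags=1001 GE?T → r5=0xb4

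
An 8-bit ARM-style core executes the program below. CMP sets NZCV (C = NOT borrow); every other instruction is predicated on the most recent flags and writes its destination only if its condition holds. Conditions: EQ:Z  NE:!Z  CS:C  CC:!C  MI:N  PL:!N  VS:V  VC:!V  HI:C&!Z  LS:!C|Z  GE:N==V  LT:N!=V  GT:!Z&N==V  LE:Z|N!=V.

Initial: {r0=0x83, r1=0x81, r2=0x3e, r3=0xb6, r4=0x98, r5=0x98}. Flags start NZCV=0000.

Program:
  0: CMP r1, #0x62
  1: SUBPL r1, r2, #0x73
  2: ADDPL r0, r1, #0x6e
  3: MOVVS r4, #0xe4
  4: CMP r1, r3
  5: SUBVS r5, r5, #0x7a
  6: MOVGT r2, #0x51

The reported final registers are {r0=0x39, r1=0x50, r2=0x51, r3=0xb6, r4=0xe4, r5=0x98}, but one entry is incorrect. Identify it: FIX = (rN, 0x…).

[0] flags=0011 → (cmp)
[1] flags=0011 PL?T → r1=0xcb
[2] flags=0011 PL?T → r0=0x39
[3] flags=0011 VS?T → r4=0xe4
[4] flags=0010 → (cmp)
[5] flags=0010 VS?F → skip
[6] flags=0010 GT?T → r2=0x51

FIX = (r1, 0xcb)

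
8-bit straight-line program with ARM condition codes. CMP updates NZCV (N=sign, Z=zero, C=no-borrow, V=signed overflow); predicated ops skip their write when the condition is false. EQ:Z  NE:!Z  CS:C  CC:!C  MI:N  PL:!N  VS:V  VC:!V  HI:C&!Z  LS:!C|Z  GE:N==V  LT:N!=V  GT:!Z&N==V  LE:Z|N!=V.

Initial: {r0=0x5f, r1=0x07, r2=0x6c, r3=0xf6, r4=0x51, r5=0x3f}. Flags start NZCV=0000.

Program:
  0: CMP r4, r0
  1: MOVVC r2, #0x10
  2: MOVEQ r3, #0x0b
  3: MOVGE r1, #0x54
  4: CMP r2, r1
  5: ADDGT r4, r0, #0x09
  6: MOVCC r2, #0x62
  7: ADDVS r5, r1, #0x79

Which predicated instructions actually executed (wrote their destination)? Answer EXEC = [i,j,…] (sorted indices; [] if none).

EXEC = [1,5]

0: ✓ CMP  NZCV=1000
1: ✓ MOVVC  r2←0x10
2: · MOVEQ
3: · MOVGE
4: ✓ CMP  NZCV=0010
5: ✓ ADDGT  r4←0x68
6: · MOVCC
7: · ADDVS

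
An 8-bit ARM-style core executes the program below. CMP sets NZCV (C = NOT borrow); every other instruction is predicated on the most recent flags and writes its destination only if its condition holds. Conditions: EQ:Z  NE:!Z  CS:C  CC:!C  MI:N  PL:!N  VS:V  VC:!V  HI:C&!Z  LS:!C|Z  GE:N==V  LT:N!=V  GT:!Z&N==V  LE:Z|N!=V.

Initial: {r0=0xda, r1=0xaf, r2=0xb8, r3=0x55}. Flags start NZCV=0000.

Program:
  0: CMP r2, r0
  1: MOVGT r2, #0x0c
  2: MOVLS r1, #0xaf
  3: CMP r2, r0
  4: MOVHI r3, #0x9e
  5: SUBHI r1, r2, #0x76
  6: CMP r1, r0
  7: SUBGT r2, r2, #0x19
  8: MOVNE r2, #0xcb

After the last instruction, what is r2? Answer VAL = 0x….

0: ✓ CMP  NZCV=1000
1: · MOVGT
2: ✓ MOVLS  r1←0xaf
3: ✓ CMP  NZCV=1000
4: · MOVHI
5: · SUBHI
6: ✓ CMP  NZCV=1000
7: · SUBGT
8: ✓ MOVNE  r2←0xcb

VAL = 0xcb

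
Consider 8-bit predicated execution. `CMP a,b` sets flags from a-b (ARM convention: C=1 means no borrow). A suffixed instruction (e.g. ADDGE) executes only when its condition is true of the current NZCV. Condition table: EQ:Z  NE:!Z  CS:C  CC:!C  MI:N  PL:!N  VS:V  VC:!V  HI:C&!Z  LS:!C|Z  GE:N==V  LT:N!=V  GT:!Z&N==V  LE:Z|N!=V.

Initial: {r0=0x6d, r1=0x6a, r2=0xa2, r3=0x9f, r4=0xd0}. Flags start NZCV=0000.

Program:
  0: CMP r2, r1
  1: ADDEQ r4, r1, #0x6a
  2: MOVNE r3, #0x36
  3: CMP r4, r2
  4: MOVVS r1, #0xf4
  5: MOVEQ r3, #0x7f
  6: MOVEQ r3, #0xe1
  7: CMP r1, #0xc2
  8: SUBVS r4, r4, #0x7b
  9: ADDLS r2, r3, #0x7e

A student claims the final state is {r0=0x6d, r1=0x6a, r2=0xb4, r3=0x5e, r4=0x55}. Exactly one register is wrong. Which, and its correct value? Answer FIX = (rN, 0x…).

FIX = (r3, 0x36)

0: ✓ CMP  NZCV=0011
1: · ADDEQ
2: ✓ MOVNE  r3←0x36
3: ✓ CMP  NZCV=0010
4: · MOVVS
5: · MOVEQ
6: · MOVEQ
7: ✓ CMP  NZCV=1001
8: ✓ SUBVS  r4←0x55
9: ✓ ADDLS  r2←0xb4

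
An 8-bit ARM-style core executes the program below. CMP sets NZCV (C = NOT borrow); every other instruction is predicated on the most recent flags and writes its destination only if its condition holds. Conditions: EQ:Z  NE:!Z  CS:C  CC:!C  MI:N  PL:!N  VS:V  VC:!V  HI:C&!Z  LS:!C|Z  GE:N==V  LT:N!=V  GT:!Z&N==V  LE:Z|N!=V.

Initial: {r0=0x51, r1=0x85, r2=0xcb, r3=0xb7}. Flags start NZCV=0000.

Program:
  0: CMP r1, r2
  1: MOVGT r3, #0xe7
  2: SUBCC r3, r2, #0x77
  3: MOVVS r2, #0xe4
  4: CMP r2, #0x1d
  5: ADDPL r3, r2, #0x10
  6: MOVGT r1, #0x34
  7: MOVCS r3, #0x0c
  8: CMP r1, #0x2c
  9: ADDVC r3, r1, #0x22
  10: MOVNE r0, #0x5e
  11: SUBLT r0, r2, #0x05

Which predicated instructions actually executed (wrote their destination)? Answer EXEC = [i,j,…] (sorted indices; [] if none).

0: ✓ CMP  NZCV=1000
1: · MOVGT
2: ✓ SUBCC  r3←0x54
3: · MOVVS
4: ✓ CMP  NZCV=1010
5: · ADDPL
6: · MOVGT
7: ✓ MOVCS  r3←0x0c
8: ✓ CMP  NZCV=0011
9: · ADDVC
10: ✓ MOVNE  r0←0x5e
11: ✓ SUBLT  r0←0xc6

EXEC = [2,7,10,11]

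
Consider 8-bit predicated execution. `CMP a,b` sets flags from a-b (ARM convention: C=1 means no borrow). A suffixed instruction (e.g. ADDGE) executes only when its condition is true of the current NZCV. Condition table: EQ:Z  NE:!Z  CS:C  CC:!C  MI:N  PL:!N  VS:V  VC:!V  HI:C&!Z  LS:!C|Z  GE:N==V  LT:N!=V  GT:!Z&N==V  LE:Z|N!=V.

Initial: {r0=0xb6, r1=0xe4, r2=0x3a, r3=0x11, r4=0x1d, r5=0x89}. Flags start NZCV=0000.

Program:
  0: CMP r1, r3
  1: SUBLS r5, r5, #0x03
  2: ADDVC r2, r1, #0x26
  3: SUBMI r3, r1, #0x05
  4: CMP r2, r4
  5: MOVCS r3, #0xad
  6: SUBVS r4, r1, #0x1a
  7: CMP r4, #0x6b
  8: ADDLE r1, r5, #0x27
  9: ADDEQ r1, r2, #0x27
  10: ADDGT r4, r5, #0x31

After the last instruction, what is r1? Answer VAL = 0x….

VAL = 0xb0

0: ✓ CMP  NZCV=1010
1: · SUBLS
2: ✓ ADDVC  r2←0x0a
3: ✓ SUBMI  r3←0xdf
4: ✓ CMP  NZCV=1000
5: · MOVCS
6: · SUBVS
7: ✓ CMP  NZCV=1000
8: ✓ ADDLE  r1←0xb0
9: · ADDEQ
10: · ADDGT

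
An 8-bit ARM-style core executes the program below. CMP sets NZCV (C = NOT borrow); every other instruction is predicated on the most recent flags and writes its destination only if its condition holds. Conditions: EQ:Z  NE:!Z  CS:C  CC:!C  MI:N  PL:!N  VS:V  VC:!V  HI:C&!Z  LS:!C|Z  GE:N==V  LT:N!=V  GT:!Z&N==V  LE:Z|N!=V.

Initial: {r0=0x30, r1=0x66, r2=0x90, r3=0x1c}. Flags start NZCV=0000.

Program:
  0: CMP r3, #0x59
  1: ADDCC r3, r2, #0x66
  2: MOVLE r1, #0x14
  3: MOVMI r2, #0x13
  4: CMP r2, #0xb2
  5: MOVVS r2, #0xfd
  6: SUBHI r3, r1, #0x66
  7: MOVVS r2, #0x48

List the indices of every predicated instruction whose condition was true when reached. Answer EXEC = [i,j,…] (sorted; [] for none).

EXEC = [1,2,3]

0: ✓ CMP  NZCV=1000
1: ✓ ADDCC  r3←0xf6
2: ✓ MOVLE  r1←0x14
3: ✓ MOVMI  r2←0x13
4: ✓ CMP  NZCV=0000
5: · MOVVS
6: · SUBHI
7: · MOVVS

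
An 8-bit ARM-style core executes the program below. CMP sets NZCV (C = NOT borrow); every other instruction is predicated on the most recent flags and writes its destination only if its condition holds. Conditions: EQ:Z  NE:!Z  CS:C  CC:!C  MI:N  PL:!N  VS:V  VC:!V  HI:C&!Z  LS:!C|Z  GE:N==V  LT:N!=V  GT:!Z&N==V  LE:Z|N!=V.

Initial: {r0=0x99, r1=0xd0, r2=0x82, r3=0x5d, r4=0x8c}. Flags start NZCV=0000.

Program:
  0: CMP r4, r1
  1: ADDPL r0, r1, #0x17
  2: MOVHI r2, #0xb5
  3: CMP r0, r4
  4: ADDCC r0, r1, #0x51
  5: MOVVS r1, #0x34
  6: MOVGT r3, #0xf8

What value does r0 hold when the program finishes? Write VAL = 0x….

[0] flags=1000 → (cmp)
[1] flags=1000 PL?F → skip
[2] flags=1000 HI?F → skip
[3] flags=0010 → (cmp)
[4] flags=0010 CC?F → skip
[5] flags=0010 VS?F → skip
[6] flags=0010 GT?T → r3=0xf8

VAL = 0x99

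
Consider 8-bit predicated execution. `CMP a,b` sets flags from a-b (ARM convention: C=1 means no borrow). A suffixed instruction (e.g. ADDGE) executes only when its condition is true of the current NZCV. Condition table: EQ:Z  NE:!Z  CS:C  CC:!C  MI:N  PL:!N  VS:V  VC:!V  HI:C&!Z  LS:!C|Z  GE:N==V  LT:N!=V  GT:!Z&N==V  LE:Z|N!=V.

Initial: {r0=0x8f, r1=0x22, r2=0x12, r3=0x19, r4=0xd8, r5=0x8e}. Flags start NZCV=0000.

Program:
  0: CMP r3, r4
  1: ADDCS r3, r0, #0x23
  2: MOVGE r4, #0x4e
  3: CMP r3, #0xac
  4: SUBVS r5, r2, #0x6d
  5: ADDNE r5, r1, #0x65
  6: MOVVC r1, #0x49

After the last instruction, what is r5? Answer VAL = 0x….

0: ✓ CMP  NZCV=0000
1: · ADDCS
2: ✓ MOVGE  r4←0x4e
3: ✓ CMP  NZCV=0000
4: · SUBVS
5: ✓ ADDNE  r5←0x87
6: ✓ MOVVC  r1←0x49

VAL = 0x87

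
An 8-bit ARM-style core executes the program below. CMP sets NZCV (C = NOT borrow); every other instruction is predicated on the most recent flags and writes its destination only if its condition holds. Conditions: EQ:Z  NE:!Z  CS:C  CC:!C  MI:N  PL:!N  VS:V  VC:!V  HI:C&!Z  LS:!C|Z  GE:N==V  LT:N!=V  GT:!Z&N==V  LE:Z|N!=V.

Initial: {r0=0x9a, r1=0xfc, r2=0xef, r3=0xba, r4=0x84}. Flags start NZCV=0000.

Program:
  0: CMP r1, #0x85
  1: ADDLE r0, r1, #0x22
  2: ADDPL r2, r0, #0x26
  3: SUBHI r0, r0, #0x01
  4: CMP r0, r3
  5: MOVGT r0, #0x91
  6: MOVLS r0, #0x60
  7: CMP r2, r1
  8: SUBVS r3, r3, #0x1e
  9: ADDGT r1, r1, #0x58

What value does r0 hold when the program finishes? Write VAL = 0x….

0: ✓ CMP  NZCV=0010
1: · ADDLE
2: ✓ ADDPL  r2←0xc0
3: ✓ SUBHI  r0←0x99
4: ✓ CMP  NZCV=1000
5: · MOVGT
6: ✓ MOVLS  r0←0x60
7: ✓ CMP  NZCV=1000
8: · SUBVS
9: · ADDGT

VAL = 0x60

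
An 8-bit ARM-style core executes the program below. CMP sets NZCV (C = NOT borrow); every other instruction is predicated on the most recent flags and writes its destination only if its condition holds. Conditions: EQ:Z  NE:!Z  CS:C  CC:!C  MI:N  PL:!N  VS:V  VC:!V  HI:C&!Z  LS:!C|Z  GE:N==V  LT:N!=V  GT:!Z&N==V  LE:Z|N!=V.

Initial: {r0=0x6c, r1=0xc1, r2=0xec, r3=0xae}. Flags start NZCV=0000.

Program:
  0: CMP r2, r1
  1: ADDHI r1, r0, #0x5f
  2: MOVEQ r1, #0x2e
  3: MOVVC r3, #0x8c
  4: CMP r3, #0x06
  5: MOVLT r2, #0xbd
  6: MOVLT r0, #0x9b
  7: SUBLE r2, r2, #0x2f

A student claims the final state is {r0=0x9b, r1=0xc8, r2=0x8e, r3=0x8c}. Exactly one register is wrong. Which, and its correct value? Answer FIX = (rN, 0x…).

[0] flags=0010 → (cmp)
[1] flags=0010 HI?T → r1=0xcb
[2] flags=0010 EQ?F → skip
[3] flags=0010 VC?T → r3=0x8c
[4] flags=1010 → (cmp)
[5] flags=1010 LT?T → r2=0xbd
[6] flags=1010 LT?T → r0=0x9b
[7] flags=1010 LE?T → r2=0x8e

FIX = (r1, 0xcb)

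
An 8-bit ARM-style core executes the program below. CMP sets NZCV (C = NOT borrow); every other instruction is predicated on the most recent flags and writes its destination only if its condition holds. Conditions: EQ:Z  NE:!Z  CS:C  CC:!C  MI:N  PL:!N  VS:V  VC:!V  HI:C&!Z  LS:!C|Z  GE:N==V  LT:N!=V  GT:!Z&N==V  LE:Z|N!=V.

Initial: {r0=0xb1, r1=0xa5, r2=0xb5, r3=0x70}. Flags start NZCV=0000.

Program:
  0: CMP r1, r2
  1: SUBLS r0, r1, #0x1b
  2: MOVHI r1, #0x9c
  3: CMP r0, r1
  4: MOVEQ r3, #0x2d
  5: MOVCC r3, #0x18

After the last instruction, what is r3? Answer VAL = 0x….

[0] flags=1000 → (cmp)
[1] flags=1000 LS?T → r0=0x8a
[2] flags=1000 HI?F → skip
[3] flags=1000 → (cmp)
[4] flags=1000 EQ?F → skip
[5] flags=1000 CC?T → r3=0x18

VAL = 0x18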